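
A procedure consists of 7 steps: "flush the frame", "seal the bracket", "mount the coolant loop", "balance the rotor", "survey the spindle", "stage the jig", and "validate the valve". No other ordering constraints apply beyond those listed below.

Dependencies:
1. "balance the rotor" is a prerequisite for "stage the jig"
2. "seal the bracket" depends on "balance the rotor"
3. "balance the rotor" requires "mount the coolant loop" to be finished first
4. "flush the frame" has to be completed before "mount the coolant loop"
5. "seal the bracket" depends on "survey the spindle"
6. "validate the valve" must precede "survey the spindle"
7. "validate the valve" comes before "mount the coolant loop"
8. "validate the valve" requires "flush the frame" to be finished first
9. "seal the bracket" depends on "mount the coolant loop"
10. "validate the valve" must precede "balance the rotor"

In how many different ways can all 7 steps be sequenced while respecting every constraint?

Only "flush the frame" has no prerequisites, so it must go first.
Systematically extending each partial ordering one step at a time and counting, there are 7 complete orderings.

7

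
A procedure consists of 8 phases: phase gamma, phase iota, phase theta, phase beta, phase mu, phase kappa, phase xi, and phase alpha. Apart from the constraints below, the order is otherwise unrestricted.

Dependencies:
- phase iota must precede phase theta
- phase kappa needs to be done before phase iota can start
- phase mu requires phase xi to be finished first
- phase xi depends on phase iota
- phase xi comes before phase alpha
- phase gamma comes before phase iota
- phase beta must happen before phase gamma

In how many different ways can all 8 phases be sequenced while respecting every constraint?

The phases with no prerequisites are phase beta, phase kappa; any of them can be placed first.
Counting all ways to extend the partial order to a total order gives 24.

24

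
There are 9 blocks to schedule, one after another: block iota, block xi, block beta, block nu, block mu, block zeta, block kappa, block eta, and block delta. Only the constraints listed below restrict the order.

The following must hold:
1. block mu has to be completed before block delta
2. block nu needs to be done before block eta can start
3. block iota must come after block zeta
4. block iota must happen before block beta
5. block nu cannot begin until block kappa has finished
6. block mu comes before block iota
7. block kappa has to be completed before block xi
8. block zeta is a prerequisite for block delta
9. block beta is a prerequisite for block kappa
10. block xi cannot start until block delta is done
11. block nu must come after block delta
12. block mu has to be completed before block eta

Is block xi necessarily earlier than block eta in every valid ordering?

No

No chain of constraints connects block xi to block eta in either direction.
So block xi can come before block eta or after — it is not forced.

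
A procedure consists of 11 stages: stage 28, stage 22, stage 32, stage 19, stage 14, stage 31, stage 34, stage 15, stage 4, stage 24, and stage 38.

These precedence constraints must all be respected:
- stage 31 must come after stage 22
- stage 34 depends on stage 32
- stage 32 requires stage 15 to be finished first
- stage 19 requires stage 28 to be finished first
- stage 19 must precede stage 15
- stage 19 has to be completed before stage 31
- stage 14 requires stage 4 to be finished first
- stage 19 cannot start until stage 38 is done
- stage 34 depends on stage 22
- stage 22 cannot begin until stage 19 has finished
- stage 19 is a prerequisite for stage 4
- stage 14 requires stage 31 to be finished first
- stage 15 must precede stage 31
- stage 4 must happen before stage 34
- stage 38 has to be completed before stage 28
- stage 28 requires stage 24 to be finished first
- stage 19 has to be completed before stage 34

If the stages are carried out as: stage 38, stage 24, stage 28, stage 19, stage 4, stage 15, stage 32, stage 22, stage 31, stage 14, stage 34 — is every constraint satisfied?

Going through the constraints one by one, each required predecessor appears earlier in the sequence than its dependent — e.g. stage 19 (position 4) is before stage 34 (position 11), as required.

Yes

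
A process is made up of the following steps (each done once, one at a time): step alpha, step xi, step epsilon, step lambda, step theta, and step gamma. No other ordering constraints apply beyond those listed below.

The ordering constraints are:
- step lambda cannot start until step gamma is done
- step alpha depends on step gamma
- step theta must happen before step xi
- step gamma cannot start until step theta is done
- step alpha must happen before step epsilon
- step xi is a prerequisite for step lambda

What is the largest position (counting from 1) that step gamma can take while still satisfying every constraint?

The steps that are forced after step gamma, directly or by a chain of constraints, are step alpha, step epsilon, step lambda. That's 3 steps.
With 3 mandatory successors out of 6 steps total, the latest slot for step gamma is 6−3 = 3, and it's reachable by doing all non-successors before step gamma.

3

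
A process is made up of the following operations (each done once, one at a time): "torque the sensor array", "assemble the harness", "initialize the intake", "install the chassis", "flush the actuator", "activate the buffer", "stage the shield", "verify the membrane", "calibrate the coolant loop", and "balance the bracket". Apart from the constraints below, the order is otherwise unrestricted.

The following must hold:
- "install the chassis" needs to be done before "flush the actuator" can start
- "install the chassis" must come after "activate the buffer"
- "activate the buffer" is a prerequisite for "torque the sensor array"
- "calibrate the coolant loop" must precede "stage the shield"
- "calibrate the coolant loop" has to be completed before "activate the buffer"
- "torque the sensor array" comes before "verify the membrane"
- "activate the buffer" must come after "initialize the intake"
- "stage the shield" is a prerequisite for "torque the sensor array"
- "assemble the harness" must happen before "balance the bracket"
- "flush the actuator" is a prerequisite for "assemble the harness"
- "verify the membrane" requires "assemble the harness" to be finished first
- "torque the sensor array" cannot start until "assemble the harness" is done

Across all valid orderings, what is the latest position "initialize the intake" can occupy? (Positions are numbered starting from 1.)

The operations that are forced after "initialize the intake", directly or by a chain of constraints, are "torque the sensor array", "assemble the harness", "install the chassis", "flush the actuator", "activate the buffer", "verify the membrane", "balance the bracket". That's 7 operations.
So at least 7 operations follow "initialize the intake", putting "initialize the intake" no later than position 3. That position is achievable by scheduling everything else first.

3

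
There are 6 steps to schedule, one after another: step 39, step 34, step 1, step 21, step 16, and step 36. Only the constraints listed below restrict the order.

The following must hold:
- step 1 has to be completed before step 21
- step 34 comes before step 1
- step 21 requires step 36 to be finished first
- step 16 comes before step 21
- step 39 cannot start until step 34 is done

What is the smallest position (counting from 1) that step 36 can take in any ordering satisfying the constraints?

No constraint forces any other step before step 36, so it can be placed first.

1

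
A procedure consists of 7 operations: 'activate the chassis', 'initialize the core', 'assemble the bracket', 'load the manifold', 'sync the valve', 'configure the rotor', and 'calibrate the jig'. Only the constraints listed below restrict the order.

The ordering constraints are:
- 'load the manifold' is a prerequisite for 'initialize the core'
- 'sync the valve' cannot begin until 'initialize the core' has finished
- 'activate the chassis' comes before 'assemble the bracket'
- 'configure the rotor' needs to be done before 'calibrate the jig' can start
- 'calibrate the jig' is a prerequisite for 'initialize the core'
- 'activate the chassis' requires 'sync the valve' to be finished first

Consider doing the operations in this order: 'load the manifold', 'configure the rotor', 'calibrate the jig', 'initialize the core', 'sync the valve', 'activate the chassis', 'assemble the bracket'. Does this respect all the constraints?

Checking each listed constraint against this order: for instance, 'load the manifold' is in position 1 and 'initialize the core' in position 4, so that constraint holds — and the remaining constraints check out the same way.

Yes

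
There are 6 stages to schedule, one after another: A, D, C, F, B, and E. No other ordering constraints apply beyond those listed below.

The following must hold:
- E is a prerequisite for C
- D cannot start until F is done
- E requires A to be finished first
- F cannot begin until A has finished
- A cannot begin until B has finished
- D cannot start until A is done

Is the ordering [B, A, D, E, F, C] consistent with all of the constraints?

In the proposed order, D appears before F.
But one of the constraints requires F before D, so this ordering violates it.

No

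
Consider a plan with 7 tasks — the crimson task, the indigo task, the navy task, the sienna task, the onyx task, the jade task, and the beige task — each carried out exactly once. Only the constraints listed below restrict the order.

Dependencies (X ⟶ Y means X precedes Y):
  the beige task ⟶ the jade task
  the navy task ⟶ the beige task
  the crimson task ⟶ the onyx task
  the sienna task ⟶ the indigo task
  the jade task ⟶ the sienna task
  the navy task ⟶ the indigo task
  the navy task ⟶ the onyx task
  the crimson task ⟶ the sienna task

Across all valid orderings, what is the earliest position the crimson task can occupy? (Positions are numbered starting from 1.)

1

Nothing is required before the crimson task; it can be the very first task.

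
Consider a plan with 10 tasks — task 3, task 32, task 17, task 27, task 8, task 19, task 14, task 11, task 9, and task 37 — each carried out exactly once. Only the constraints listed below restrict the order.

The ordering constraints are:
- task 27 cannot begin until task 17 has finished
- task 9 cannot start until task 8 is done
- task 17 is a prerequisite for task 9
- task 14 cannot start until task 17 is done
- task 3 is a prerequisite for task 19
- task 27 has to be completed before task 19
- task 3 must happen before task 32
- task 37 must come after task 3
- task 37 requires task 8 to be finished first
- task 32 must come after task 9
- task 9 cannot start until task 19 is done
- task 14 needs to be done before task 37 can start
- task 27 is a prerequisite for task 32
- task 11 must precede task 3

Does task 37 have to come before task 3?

No

In fact the dependencies run the other way: task 3 → task 37.
So task 37 never precedes task 3.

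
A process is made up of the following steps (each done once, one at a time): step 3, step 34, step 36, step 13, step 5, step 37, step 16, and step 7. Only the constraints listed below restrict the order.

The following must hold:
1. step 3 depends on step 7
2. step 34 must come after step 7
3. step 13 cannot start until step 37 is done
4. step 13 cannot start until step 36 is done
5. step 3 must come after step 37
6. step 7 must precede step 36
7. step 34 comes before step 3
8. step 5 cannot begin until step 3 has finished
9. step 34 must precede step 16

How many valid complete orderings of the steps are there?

174

The steps with no prerequisites are step 37, step 7; any of them can be placed first.
Systematically extending each partial ordering one step at a time and counting, there are 174 complete orderings.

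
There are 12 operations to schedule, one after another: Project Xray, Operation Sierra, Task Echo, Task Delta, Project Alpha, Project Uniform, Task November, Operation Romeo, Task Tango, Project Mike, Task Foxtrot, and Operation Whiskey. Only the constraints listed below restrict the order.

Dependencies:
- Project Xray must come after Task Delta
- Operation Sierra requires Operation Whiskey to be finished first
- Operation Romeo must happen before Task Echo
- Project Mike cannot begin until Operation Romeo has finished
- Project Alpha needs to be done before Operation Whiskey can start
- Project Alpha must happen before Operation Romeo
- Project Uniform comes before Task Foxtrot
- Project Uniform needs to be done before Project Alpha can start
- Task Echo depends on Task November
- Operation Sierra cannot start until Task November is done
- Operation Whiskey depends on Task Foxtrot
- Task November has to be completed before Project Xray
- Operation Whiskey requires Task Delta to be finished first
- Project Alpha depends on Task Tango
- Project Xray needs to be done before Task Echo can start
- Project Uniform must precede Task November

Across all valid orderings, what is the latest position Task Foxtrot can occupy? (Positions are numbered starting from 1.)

10

The operations that are forced after Task Foxtrot, directly or by a chain of constraints, are Operation Sierra, Operation Whiskey. That's 2 operations.
So at least 2 operations follow Task Foxtrot, putting Task Foxtrot no later than position 10. That position is achievable by scheduling everything else first.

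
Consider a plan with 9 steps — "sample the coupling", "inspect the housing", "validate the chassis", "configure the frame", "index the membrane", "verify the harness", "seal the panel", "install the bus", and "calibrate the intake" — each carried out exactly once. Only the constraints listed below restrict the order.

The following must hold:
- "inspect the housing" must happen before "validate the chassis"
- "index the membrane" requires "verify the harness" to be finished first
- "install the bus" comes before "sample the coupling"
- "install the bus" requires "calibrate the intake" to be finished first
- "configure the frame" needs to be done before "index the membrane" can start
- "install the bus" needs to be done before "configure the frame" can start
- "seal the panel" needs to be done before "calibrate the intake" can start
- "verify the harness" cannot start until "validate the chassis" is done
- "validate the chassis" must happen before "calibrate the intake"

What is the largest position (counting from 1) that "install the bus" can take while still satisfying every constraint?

6

Following every chain forward from "install the bus", the steps that must come later are "sample the coupling", "configure the frame", "index the membrane" — 3 of them.
With 3 mandatory successors out of 9 steps total, the latest slot for "install the bus" is 9−3 = 6, and it's reachable by doing all non-successors before "install the bus".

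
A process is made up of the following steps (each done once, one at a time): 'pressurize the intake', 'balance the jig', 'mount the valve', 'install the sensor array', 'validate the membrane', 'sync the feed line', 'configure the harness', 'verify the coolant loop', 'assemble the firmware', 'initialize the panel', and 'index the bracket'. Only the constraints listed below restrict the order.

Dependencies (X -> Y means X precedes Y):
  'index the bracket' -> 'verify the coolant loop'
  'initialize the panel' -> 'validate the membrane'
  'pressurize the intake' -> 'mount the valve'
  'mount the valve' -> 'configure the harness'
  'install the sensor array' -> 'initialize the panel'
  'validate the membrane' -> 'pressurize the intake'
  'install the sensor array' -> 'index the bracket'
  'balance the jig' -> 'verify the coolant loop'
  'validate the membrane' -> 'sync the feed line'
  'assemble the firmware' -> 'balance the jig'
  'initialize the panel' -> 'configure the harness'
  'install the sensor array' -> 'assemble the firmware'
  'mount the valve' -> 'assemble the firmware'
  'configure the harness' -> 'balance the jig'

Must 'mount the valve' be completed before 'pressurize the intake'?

No

In fact the dependencies run the other way: 'pressurize the intake' → 'mount the valve'.
So 'mount the valve' does not have to come before 'pressurize the intake' — it cannot.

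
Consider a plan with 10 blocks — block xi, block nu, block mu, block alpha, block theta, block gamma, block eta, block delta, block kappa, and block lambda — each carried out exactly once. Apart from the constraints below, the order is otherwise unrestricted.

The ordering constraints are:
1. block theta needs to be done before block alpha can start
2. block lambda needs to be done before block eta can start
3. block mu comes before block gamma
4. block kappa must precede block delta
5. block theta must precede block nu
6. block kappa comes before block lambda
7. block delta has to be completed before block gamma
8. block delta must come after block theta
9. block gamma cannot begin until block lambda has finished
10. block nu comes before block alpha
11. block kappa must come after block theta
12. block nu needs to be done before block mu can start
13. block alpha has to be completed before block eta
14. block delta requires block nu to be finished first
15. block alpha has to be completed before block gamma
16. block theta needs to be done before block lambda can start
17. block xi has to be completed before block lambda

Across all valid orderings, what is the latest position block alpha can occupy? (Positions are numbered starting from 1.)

8

Following every chain forward from block alpha, the blocks that must come later are block gamma, block eta — 2 of them.
So at least 2 blocks follow block alpha, putting block alpha no later than position 8. That position is achievable by scheduling everything else first.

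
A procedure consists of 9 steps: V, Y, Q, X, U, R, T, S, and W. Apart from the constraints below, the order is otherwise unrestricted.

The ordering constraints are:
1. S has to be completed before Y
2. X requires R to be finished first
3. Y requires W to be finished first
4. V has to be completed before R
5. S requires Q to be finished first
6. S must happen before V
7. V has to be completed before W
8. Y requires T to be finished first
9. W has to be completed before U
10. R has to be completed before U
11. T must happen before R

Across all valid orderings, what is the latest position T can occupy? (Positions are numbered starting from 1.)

5

The steps that are forced after T, directly or by a chain of constraints, are Y, X, U, R. That's 4 steps.
So at least 4 steps follow T, putting T no later than position 5. That position is achievable by scheduling everything else first.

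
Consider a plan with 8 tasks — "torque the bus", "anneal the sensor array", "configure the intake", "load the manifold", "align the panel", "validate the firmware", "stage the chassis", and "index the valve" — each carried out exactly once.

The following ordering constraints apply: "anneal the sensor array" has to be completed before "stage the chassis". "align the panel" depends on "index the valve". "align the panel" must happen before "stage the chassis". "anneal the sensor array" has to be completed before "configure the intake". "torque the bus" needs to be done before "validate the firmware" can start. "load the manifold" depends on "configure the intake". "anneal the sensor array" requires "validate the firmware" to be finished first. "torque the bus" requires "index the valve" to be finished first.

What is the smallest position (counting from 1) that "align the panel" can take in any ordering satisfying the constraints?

The only task forced before "align the panel" (directly or transitively) is "index the valve".
With 1 mandatory predecessor, the earliest "align the panel" can sit is position 1+1 = 2, and placing just that one first achieves it.

2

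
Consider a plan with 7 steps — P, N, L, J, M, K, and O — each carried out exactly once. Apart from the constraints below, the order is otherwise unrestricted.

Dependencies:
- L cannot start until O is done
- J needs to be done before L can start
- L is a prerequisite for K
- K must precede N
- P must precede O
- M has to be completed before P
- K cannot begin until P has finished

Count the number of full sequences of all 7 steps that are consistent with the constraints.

The steps with no prerequisites are J, M; any of them can be placed first.
Counting all ways to extend the partial order to a total order gives 4.

4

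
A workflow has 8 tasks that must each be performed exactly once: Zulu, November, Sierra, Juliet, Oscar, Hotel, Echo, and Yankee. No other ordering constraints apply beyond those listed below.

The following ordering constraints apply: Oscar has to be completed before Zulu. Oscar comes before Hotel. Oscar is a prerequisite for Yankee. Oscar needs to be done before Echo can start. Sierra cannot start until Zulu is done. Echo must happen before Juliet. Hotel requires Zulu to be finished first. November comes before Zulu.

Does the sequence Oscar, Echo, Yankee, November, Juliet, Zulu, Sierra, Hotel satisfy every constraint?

Yes

Going through the constraints one by one, each required predecessor appears earlier in the sequence than its dependent — e.g. Oscar (position 1) is before Hotel (position 8), as required.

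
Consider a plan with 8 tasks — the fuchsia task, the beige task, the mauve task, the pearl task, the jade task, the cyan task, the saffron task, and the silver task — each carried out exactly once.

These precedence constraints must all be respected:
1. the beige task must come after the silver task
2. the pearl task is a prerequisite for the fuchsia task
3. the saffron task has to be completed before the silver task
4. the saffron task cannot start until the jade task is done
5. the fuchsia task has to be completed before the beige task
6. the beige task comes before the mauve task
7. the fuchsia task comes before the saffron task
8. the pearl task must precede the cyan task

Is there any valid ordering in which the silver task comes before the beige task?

Yes

The silver task is actually forced before the beige task by the constraints, so certainly some valid ordering has the silver task first.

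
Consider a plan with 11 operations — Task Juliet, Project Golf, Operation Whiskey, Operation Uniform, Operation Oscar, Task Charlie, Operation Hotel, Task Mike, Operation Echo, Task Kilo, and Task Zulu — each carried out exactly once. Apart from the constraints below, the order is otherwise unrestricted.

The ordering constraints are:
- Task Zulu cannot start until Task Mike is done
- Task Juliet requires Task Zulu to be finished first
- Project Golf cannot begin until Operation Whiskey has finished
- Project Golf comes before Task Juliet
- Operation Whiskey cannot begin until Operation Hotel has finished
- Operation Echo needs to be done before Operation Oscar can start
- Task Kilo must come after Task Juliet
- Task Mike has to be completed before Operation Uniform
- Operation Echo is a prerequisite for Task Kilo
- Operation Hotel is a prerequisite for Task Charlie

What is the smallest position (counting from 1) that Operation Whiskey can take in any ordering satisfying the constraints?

The only operation forced before Operation Whiskey (directly or transitively) is Operation Hotel.
With 1 mandatory predecessor, the earliest Operation Whiskey can sit is position 1+1 = 2, and placing just that one first achieves it.

2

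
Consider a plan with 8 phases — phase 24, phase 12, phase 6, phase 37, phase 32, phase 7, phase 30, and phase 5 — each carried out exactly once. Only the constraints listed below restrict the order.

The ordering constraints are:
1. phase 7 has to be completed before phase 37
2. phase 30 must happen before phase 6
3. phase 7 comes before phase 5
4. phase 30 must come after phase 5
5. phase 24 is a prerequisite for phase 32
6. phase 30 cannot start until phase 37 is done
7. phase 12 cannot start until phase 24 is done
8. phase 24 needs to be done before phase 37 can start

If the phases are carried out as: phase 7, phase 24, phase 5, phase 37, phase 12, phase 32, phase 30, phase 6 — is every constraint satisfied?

Yes

Every stated constraint is respected: phase 5 sits at position 3, ahead of phase 30 at position 7, and each of the other listed pairs likewise has the predecessor earlier in the sequence.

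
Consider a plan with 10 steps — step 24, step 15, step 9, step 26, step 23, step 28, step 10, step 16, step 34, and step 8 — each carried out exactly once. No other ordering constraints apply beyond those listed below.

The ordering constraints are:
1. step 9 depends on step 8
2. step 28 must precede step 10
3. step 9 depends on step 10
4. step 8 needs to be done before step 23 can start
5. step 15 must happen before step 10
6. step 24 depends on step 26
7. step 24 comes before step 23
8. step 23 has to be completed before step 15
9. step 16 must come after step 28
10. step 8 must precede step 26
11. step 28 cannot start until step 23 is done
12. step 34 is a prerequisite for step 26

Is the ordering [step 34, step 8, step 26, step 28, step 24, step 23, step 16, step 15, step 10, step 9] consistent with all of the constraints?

No

The sequence places step 28 ahead of step 23.
That contradicts the constraint that step 23 must precede step 28.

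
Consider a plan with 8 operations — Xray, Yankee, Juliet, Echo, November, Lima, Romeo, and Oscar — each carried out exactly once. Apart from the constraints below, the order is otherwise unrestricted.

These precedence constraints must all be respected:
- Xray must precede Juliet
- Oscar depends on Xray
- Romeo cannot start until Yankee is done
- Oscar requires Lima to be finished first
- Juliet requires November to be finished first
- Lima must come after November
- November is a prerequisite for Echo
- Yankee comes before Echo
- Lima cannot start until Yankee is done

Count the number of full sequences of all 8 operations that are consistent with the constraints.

3 operations have no prerequisites (Xray, Yankee, November), so any of them could come first.
Enumerating by repeatedly choosing an available operation (one whose prerequisites are all placed) gives 625 distinct complete orderings.

625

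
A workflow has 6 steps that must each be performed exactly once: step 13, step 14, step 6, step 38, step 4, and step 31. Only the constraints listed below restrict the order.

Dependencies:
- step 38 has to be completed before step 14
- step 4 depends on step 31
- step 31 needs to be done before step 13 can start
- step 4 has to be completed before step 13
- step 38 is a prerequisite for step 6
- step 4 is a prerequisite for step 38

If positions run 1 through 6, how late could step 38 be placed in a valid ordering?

4

The steps that are forced after step 38, directly or by a chain of constraints, are step 14, step 6. That's 2 steps.
So at least 2 steps follow step 38, putting step 38 no later than position 4. That position is achievable by scheduling everything else first.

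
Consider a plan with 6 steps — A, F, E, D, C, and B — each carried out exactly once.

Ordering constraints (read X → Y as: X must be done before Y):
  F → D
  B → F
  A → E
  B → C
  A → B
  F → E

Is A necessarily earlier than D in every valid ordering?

Yes

Tracing the constraints gives a chain: A → B → F → D.
So A must precede D in any valid ordering.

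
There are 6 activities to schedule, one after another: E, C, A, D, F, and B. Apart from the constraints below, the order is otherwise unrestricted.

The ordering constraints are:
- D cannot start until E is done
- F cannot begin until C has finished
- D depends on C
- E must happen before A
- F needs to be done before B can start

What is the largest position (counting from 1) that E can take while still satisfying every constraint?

Every activity that must follow E has to come after it. Tracing all chains starting from E, those activities are: A, D — 2 in total.
With 2 mandatory successors out of 6 activities total, the latest slot for E is 6−2 = 4, and it's reachable by doing all non-successors before E.

4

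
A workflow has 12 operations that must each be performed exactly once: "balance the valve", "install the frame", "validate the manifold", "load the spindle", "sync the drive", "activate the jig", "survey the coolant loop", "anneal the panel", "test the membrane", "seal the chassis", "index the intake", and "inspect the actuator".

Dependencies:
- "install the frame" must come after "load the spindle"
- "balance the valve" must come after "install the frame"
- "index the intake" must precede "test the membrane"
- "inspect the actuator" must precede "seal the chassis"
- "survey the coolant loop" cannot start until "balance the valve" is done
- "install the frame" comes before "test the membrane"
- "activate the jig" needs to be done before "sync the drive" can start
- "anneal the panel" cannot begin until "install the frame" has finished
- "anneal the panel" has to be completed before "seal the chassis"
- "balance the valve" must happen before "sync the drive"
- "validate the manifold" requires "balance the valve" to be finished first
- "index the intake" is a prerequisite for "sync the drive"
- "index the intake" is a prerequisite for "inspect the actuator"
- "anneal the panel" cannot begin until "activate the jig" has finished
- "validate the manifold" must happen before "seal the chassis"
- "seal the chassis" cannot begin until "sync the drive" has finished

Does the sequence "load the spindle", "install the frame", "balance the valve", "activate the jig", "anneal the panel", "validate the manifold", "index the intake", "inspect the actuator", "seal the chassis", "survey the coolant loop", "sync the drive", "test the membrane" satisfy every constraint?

The sequence places "seal the chassis" ahead of "sync the drive".
That contradicts the constraint that "sync the drive" must precede "seal the chassis".

No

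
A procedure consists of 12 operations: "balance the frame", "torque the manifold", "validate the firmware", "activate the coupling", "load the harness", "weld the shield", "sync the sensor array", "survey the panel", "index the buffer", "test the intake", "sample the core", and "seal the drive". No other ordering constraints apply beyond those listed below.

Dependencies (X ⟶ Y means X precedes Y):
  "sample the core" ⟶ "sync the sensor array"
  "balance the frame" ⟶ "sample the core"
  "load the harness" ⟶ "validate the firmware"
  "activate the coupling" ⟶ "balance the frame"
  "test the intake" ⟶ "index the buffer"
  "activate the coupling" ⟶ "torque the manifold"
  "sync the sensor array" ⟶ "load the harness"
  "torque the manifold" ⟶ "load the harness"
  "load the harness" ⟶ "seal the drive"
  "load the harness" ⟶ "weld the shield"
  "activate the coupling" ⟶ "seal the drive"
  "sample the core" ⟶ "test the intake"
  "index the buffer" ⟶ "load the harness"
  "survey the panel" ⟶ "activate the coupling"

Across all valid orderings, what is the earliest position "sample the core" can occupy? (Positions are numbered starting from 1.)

The operations that are forced before "sample the core", directly or transitively, are "balance the frame", "activate the coupling", "survey the panel". That's 3 operations.
With 3 mandatory predecessors, the earliest "sample the core" can sit is position 3+1 = 4, and placing just those 3 first achieves it.

4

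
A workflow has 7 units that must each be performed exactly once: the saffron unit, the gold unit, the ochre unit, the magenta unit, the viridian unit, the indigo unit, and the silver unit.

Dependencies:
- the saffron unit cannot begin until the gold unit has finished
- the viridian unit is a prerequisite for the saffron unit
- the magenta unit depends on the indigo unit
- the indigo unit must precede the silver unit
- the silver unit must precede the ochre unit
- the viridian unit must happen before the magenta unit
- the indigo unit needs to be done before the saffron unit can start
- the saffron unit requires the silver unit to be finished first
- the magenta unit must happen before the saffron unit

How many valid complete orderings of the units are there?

3 units have no prerequisites (the gold unit, the viridian unit, the indigo unit), so any of them could come first.
Counting all ways to extend the partial order to a total order gives 79.

79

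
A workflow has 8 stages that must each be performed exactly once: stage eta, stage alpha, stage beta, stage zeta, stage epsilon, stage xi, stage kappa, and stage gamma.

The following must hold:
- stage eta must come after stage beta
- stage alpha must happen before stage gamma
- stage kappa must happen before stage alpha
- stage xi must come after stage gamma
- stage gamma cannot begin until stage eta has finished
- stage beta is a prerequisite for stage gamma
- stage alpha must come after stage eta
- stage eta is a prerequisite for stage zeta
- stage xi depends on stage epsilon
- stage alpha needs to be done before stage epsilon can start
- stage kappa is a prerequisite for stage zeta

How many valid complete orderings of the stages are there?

30

The stages with no prerequisites are stage beta, stage kappa; any of them can be placed first.
Enumerating by repeatedly choosing an available stage (one whose prerequisites are all placed) gives 30 distinct complete orderings.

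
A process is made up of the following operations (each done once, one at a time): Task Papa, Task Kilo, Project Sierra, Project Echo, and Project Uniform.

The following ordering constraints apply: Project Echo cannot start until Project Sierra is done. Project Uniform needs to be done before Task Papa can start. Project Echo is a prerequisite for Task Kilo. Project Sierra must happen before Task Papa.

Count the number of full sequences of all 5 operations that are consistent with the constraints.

9

The operations with no prerequisites are Project Sierra, Project Uniform; any of them can be placed first.
Systematically extending each partial ordering one operation at a time and counting, there are 9 complete orderings.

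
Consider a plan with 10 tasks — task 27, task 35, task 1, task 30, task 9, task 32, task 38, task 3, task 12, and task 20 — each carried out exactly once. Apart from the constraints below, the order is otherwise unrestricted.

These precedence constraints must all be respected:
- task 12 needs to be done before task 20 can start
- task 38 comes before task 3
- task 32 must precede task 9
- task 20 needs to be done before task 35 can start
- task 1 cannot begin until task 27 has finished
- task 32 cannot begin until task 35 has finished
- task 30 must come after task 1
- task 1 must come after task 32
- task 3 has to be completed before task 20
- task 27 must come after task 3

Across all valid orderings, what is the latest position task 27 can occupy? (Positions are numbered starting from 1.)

8

Following every chain forward from task 27, the tasks that must come later are task 1, task 30 — 2 of them.
So at least 2 tasks follow task 27, putting task 27 no later than position 8. That position is achievable by scheduling everything else first.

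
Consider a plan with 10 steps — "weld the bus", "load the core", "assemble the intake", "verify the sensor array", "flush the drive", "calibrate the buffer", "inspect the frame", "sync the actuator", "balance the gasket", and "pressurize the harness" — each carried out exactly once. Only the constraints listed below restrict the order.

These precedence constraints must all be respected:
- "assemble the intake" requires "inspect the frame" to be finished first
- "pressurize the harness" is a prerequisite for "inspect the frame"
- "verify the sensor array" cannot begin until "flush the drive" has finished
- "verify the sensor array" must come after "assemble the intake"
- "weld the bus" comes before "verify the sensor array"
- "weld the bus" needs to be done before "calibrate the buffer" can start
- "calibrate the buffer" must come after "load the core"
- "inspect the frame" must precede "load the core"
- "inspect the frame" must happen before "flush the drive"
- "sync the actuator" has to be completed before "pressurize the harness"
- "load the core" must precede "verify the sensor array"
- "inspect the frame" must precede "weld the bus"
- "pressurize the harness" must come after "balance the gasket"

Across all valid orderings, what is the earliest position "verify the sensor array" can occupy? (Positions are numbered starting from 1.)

Working backwards through the constraints from "verify the sensor array", its full set of required predecessors is "weld the bus", "load the core", "assemble the intake", "flush the drive", "inspect the frame", "sync the actuator", "balance the gasket", "pressurize the harness" — 8 of them.
With 8 mandatory predecessors, the earliest "verify the sensor array" can sit is position 8+1 = 9, and placing just those 8 first achieves it.

9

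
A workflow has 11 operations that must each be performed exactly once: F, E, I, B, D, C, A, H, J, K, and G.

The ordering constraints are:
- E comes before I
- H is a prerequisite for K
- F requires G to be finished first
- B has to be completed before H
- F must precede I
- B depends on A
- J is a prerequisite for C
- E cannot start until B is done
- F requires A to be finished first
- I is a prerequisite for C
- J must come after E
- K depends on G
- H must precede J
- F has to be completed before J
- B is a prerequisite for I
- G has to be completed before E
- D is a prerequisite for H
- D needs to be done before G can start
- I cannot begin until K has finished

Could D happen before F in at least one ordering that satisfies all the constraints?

Yes

D is actually forced before F by the constraints, so certainly some valid ordering has D first.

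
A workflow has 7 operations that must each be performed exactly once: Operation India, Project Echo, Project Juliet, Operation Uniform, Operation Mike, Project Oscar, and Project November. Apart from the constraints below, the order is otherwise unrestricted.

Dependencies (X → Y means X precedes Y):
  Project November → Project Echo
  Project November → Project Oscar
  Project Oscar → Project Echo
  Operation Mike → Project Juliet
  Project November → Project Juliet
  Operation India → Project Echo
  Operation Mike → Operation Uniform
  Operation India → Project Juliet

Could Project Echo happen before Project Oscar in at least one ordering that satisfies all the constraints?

No

There is a dependency chain Project Oscar → Project Echo, so Project Echo always comes after Project Oscar.
So no valid ordering can have Project Echo before Project Oscar.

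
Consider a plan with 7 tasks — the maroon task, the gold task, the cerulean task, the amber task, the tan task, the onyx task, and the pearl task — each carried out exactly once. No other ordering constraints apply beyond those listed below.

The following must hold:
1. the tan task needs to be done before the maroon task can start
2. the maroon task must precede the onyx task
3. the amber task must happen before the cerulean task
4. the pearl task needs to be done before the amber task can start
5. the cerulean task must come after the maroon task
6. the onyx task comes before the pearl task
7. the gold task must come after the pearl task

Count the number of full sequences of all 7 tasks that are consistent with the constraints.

The tan task is the only task with nothing required before it, so every ordering starts there.
Enumerating by repeatedly choosing an available task (one whose prerequisites are all placed) gives 3 distinct complete orderings.

3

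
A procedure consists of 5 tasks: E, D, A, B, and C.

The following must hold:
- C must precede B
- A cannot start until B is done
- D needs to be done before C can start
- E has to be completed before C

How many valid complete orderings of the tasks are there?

2

The tasks with no prerequisites are E, D; any of them can be placed first.
Systematically extending each partial ordering one task at a time and counting, there are 2 complete orderings.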